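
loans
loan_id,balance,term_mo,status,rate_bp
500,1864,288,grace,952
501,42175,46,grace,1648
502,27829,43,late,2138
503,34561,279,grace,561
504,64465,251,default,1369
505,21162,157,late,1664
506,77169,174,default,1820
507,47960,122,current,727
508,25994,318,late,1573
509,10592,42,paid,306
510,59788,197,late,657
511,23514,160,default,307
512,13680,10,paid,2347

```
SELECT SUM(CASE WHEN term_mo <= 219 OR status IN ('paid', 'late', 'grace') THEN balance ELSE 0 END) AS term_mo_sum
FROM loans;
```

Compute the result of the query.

386288

loan_id=500: ✓ → 1864
loan_id=501: ✓ → 42175
loan_id=502: ✓ → 27829
loan_id=503: ✓ → 34561
loan_id=504: ✗
loan_id=505: ✓ → 21162
loan_id=506: ✓ → 77169
loan_id=507: ✓ → 47960
loan_id=508: ✓ → 25994
loan_id=509: ✓ → 10592
loan_id=510: ✓ → 59788
loan_id=511: ✓ → 23514
loan_id=512: ✓ → 13680
term_mo_sum = 1864 + 42175 + 27829 + 34561 + 21162 + 77169 + 47960 + 25994 + 10592 + 59788 + 23514 + 13680 = 386288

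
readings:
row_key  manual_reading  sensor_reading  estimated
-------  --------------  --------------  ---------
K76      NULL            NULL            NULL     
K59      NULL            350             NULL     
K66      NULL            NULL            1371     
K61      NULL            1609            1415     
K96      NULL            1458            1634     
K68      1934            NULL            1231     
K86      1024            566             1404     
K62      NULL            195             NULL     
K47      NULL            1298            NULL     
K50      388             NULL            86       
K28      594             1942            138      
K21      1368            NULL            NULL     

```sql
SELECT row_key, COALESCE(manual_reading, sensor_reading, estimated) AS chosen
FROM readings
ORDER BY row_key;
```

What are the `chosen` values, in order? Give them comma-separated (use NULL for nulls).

1368, 594, 1298, 388, 350, 1609, 195, 1371, 1934, NULL, 1024, 1458

row_key=K21: manual_reading=1368 → 1368
row_key=K28: manual_reading=594 → 594
row_key=K47: manual_reading=NULL, sensor_reading=1298 → 1298
row_key=K50: manual_reading=388 → 388
row_key=K59: manual_reading=NULL, sensor_reading=350 → 350
row_key=K61: manual_reading=NULL, sensor_reading=1609 → 1609
row_key=K62: manual_reading=NULL, sensor_reading=195 → 195
row_key=K66: manual_reading=NULL, sensor_reading=NULL, estimated=1371 → 1371
row_key=K68: manual_reading=1934 → 1934
row_key=K76: manual_reading=NULL, sensor_reading=NULL, estimated=NULL (all NULL) → NULL
row_key=K86: manual_reading=1024 → 1024
row_key=K96: manual_reading=NULL, sensor_reading=1458 → 1458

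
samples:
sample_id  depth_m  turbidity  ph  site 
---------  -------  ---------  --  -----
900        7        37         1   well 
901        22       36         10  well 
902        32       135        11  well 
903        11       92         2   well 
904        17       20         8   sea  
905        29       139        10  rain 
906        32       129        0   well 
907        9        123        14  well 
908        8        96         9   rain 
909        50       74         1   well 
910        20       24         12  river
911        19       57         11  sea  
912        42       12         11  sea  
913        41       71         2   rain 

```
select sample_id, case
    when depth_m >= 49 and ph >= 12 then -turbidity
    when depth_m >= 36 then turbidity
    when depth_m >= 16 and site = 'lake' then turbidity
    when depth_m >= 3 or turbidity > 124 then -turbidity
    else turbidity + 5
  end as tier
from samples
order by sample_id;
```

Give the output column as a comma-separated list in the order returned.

sample_id=900: depth_m >= 3 or turbidity > 124 → -37
sample_id=901: depth_m >= 3 or turbidity > 124 → -36
sample_id=902: depth_m >= 3 or turbidity > 124 → -135
sample_id=903: depth_m >= 3 or turbidity > 124 → -92
sample_id=904: depth_m >= 3 or turbidity > 124 → -20
sample_id=905: depth_m >= 3 or turbidity > 124 → -139
sample_id=906: depth_m >= 3 or turbidity > 124 → -129
sample_id=907: depth_m >= 3 or turbidity > 124 → -123
sample_id=908: depth_m >= 3 or turbidity > 124 → -96
sample_id=909: depth_m >= 36 → 74
sample_id=910: depth_m >= 3 or turbidity > 124 → -24
sample_id=911: depth_m >= 3 or turbidity > 124 → -57
sample_id=912: depth_m >= 36 → 12
sample_id=913: depth_m >= 36 → 71

-37, -36, -135, -92, -20, -139, -129, -123, -96, 74, -24, -57, 12, 71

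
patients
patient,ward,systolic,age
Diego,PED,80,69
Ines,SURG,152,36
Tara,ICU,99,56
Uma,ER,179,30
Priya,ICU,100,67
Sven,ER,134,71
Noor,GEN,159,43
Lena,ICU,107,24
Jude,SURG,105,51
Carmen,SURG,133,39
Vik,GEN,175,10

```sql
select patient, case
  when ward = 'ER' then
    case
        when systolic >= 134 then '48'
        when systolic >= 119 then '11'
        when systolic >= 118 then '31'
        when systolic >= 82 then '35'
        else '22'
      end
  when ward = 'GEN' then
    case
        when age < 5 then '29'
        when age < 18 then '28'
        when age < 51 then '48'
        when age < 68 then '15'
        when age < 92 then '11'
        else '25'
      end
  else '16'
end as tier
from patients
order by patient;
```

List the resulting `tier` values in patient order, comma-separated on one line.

patient=Carmen: ward='SURG' → outer ELSE → 16
patient=Diego: ward='PED' → outer ELSE → 16
patient=Ines: ward='SURG' → outer ELSE → 16
patient=Jude: ward='SURG' → outer ELSE → 16
patient=Lena: ward='ICU' → outer ELSE → 16
patient=Noor: ward='GEN' → inner[age < 51] → 48
patient=Priya: ward='ICU' → outer ELSE → 16
patient=Sven: ward='ER' → inner[systolic >= 134] → 48
patient=Tara: ward='ICU' → outer ELSE → 16
patient=Uma: ward='ER' → inner[systolic >= 134] → 48
patient=Vik: ward='GEN' → inner[age < 18] → 28

16, 16, 16, 16, 16, 48, 16, 48, 16, 48, 28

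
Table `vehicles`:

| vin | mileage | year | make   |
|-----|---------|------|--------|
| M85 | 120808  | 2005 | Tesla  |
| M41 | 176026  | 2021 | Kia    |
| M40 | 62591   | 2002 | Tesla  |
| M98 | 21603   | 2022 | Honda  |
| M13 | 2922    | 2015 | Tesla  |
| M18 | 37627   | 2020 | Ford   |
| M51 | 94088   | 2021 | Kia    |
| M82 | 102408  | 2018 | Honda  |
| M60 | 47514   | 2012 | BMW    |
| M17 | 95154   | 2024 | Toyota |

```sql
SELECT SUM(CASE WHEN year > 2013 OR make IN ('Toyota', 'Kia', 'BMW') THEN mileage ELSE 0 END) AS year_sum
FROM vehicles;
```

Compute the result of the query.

577342

vin=M85: ✗
vin=M41: ✓ → 176026
vin=M40: ✗
vin=M98: ✓ → 21603
vin=M13: ✓ → 2922
vin=M18: ✓ → 37627
vin=M51: ✓ → 94088
vin=M82: ✓ → 102408
vin=M60: ✓ → 47514
vin=M17: ✓ → 95154
year_sum = 176026 + 21603 + 2922 + 37627 + 94088 + 102408 + 47514 + 95154 = 577342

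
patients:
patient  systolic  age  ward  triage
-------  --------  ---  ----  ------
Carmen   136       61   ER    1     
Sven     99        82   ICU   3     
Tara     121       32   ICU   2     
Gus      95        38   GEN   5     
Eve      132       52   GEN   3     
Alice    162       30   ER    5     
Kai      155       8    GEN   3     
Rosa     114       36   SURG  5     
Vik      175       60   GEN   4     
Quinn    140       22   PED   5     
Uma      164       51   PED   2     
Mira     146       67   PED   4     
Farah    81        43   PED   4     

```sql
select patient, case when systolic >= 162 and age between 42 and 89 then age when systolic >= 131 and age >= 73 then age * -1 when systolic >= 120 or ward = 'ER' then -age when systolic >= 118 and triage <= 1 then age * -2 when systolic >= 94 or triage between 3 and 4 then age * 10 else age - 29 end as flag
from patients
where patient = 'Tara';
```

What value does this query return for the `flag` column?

-32

patient = Tara: systolic=121, age=32, ward=ICU, triage=2.
systolic >= 162 and age between 42 and 89 → false
systolic >= 131 and age >= 73 → false
systolic >= 120 or ward = 'ER' → true → -32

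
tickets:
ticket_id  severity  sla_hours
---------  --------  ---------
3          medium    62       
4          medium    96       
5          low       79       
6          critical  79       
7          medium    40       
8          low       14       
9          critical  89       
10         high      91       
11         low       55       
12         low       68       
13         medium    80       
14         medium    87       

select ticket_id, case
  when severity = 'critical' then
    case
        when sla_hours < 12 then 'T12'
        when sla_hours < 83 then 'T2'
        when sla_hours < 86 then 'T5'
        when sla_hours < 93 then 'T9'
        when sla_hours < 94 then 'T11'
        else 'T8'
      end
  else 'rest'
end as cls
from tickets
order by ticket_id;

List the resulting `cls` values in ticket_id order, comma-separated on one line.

rest, rest, rest, T2, rest, rest, T9, rest, rest, rest, rest, rest

ticket_id=3: severity='medium' → outer ELSE → rest
ticket_id=4: severity='medium' → outer ELSE → rest
ticket_id=5: severity='low' → outer ELSE → rest
ticket_id=6: severity='critical' → inner[sla_hours < 83] → T2
ticket_id=7: severity='medium' → outer ELSE → rest
ticket_id=8: severity='low' → outer ELSE → rest
ticket_id=9: severity='critical' → inner[sla_hours < 93] → T9
ticket_id=10: severity='high' → outer ELSE → rest
ticket_id=11: severity='low' → outer ELSE → rest
ticket_id=12: severity='low' → outer ELSE → rest
ticket_id=13: severity='medium' → outer ELSE → rest
ticket_id=14: severity='medium' → outer ELSE → rest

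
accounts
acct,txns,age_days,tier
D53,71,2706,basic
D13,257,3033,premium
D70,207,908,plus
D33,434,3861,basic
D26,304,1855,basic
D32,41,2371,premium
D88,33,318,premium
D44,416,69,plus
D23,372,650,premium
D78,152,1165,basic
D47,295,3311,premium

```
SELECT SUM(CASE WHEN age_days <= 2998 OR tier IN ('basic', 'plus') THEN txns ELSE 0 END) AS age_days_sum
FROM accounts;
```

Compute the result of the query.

2030

acct=D53: ✓ → 71
acct=D13: ✗
acct=D70: ✓ → 207
acct=D33: ✓ → 434
acct=D26: ✓ → 304
acct=D32: ✓ → 41
acct=D88: ✓ → 33
acct=D44: ✓ → 416
acct=D23: ✓ → 372
acct=D78: ✓ → 152
acct=D47: ✗
age_days_sum = 71 + 207 + 434 + 304 + 41 + 33 + 416 + 372 + 152 = 2030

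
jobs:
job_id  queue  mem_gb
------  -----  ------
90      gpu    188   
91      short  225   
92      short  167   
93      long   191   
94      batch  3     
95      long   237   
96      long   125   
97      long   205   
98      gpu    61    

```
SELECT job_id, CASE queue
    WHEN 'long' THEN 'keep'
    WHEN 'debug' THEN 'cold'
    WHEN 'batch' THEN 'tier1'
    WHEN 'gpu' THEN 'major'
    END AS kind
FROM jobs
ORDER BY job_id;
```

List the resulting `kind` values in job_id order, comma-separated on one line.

job_id=90: queue='gpu' → major
job_id=91: (no match → NULL) → NULL
job_id=92: (no match → NULL) → NULL
job_id=93: queue='long' → keep
job_id=94: queue='batch' → tier1
job_id=95: queue='long' → keep
job_id=96: queue='long' → keep
job_id=97: queue='long' → keep
job_id=98: queue='gpu' → major

major, NULL, NULL, keep, tier1, keep, keep, keep, major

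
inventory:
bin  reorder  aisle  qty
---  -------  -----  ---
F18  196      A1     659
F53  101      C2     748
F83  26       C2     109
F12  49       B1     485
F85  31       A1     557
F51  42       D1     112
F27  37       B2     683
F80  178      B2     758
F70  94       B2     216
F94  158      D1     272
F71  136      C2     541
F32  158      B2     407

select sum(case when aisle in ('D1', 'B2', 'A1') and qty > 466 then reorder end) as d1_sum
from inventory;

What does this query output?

bin=F18: ✓ → 196
bin=F53: ✗
bin=F83: ✗
bin=F12: ✗
bin=F85: ✓ → 31
bin=F51: ✗
bin=F27: ✓ → 37
bin=F80: ✓ → 178
bin=F70: ✗
bin=F94: ✗
bin=F71: ✗
bin=F32: ✗
d1_sum = 196 + 31 + 37 + 178 = 442

442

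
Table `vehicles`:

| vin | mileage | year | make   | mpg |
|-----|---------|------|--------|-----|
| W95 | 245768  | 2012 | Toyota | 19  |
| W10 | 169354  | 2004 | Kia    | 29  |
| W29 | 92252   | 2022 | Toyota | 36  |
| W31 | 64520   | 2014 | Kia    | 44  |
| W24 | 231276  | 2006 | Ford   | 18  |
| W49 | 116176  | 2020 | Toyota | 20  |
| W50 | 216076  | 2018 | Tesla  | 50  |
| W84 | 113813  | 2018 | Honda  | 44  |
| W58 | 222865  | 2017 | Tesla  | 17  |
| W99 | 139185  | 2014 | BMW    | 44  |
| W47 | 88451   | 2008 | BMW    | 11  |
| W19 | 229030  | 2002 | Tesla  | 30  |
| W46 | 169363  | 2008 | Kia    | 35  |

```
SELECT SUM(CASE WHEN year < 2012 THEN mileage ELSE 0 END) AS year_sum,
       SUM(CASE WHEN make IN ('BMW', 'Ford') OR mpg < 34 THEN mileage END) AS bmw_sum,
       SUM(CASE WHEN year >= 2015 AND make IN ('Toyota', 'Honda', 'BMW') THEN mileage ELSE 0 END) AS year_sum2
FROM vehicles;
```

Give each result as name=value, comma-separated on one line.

year_sum=887474, bmw_sum=1442105, year_sum2=322241

[year_sum: year < 2012]
vin=W95: ✗
vin=W10: ✓ → 169354
vin=W29: ✗
vin=W31: ✗
vin=W24: ✓ → 231276
vin=W49: ✗
vin=W50: ✗
vin=W84: ✗
vin=W58: ✗
vin=W99: ✗
vin=W47: ✓ → 88451
vin=W19: ✓ → 229030
vin=W46: ✓ → 169363
year_sum = 169354 + 231276 + 88451 + 229030 + 169363 = 887474
—
[bmw_sum: make IN ('BMW', 'Ford') OR mpg < 34]
vin=W95: ✓ → 245768
vin=W10: ✓ → 169354
vin=W29: ✗
vin=W31: ✗
vin=W24: ✓ → 231276
vin=W49: ✓ → 116176
vin=W50: ✗
vin=W84: ✗
vin=W58: ✓ → 222865
vin=W99: ✓ → 139185
vin=W47: ✓ → 88451
vin=W19: ✓ → 229030
vin=W46: ✗
bmw_sum = 245768 + 169354 + 231276 + 116176 + 222865 + 139185 + 88451 + 229030 = 1442105
—
[year_sum2: year >= 2015 AND make IN ('Toyota', 'Honda', 'BMW')]
vin=W95: ✗
vin=W10: ✗
vin=W29: ✓ → 92252
vin=W31: ✗
vin=W24: ✗
vin=W49: ✓ → 116176
vin=W50: ✗
vin=W84: ✓ → 113813
vin=W58: ✗
vin=W99: ✗
vin=W47: ✗
vin=W19: ✗
vin=W46: ✗
year_sum2 = 92252 + 116176 + 113813 = 322241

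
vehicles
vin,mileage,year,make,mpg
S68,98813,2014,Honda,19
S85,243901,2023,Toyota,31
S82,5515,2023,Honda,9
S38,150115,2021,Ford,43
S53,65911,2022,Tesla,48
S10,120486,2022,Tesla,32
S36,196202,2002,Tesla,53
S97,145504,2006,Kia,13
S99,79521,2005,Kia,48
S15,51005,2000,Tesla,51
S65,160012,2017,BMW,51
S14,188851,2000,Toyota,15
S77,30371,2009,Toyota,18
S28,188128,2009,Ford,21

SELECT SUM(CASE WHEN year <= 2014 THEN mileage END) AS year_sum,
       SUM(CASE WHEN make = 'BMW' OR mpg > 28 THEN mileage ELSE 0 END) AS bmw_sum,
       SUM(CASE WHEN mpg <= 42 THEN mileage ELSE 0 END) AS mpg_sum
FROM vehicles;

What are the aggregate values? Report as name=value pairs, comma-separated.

year_sum=978395, bmw_sum=1067153, mpg_sum=1021569

[year_sum: year <= 2014]
vin=S68: ✓ → 98813
vin=S85: ✗
vin=S82: ✗
vin=S38: ✗
vin=S53: ✗
vin=S10: ✗
vin=S36: ✓ → 196202
vin=S97: ✓ → 145504
vin=S99: ✓ → 79521
vin=S15: ✓ → 51005
vin=S65: ✗
vin=S14: ✓ → 188851
vin=S77: ✓ → 30371
vin=S28: ✓ → 188128
year_sum = 98813 + 196202 + 145504 + 79521 + 51005 + 188851 + 30371 + 188128 = 978395
—
[bmw_sum: make = 'BMW' OR mpg > 28]
vin=S68: ✗
vin=S85: ✓ → 243901
vin=S82: ✗
vin=S38: ✓ → 150115
vin=S53: ✓ → 65911
vin=S10: ✓ → 120486
vin=S36: ✓ → 196202
vin=S97: ✗
vin=S99: ✓ → 79521
vin=S15: ✓ → 51005
vin=S65: ✓ → 160012
vin=S14: ✗
vin=S77: ✗
vin=S28: ✗
bmw_sum = 243901 + 150115 + 65911 + 120486 + 196202 + 79521 + 51005 + 160012 = 1067153
—
[mpg_sum: mpg <= 42]
vin=S68: ✓ → 98813
vin=S85: ✓ → 243901
vin=S82: ✓ → 5515
vin=S38: ✗
vin=S53: ✗
vin=S10: ✓ → 120486
vin=S36: ✗
vin=S97: ✓ → 145504
vin=S99: ✗
vin=S15: ✗
vin=S65: ✗
vin=S14: ✓ → 188851
vin=S77: ✓ → 30371
vin=S28: ✓ → 188128
mpg_sum = 98813 + 243901 + 5515 + 120486 + 145504 + 188851 + 30371 + 188128 = 1021569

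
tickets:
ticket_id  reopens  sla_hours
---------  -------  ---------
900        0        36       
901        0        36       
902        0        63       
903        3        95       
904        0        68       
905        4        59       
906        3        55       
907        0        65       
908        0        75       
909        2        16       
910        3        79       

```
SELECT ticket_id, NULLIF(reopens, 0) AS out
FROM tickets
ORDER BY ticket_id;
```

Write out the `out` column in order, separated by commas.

ticket_id=900: reopens=0 vs 0: equal → NULL
ticket_id=901: reopens=0 vs 0: equal → NULL
ticket_id=902: reopens=0 vs 0: equal → NULL
ticket_id=903: reopens=3 vs 0: differ → 3
ticket_id=904: reopens=0 vs 0: equal → NULL
ticket_id=905: reopens=4 vs 0: differ → 4
ticket_id=906: reopens=3 vs 0: differ → 3
ticket_id=907: reopens=0 vs 0: equal → NULL
ticket_id=908: reopens=0 vs 0: equal → NULL
ticket_id=909: reopens=2 vs 0: differ → 2
ticket_id=910: reopens=3 vs 0: differ → 3

NULL, NULL, NULL, 3, NULL, 4, 3, NULL, NULL, 2, 3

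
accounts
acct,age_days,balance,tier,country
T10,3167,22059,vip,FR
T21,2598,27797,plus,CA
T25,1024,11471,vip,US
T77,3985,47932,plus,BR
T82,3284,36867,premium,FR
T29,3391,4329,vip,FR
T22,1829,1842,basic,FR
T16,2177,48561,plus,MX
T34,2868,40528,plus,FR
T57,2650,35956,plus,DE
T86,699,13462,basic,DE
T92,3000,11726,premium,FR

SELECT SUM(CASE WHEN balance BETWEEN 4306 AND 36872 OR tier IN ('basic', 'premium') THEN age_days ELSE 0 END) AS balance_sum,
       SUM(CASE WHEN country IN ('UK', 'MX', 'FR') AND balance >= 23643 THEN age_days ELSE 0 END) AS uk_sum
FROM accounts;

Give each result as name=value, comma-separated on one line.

balance_sum=21642, uk_sum=8329

[balance_sum: balance BETWEEN 4306 AND 36872 OR tier IN ('basic', 'premium')]
acct=T10: ✓ → 3167
acct=T21: ✓ → 2598
acct=T25: ✓ → 1024
acct=T77: ✗
acct=T82: ✓ → 3284
acct=T29: ✓ → 3391
acct=T22: ✓ → 1829
acct=T16: ✗
acct=T34: ✗
acct=T57: ✓ → 2650
acct=T86: ✓ → 699
acct=T92: ✓ → 3000
balance_sum = 3167 + 2598 + 1024 + 3284 + 3391 + 1829 + 2650 + 699 + 3000 = 21642
—
[uk_sum: country IN ('UK', 'MX', 'FR') AND balance >= 23643]
acct=T10: ✗
acct=T21: ✗
acct=T25: ✗
acct=T77: ✗
acct=T82: ✓ → 3284
acct=T29: ✗
acct=T22: ✗
acct=T16: ✓ → 2177
acct=T34: ✓ → 2868
acct=T57: ✗
acct=T86: ✗
acct=T92: ✗
uk_sum = 3284 + 2177 + 2868 = 8329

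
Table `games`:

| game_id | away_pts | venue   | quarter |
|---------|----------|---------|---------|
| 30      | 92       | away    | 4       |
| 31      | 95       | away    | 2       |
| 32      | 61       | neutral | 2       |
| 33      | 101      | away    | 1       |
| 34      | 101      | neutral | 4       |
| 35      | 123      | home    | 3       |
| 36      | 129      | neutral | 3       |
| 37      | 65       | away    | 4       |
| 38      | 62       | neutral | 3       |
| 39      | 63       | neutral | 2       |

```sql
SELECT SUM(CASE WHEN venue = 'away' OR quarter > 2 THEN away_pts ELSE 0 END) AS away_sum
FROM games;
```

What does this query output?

game_id=30: ✓ → 92
game_id=31: ✓ → 95
game_id=32: ✗
game_id=33: ✓ → 101
game_id=34: ✓ → 101
game_id=35: ✓ → 123
game_id=36: ✓ → 129
game_id=37: ✓ → 65
game_id=38: ✓ → 62
game_id=39: ✗
away_sum = 92 + 95 + 101 + 101 + 123 + 129 + 65 + 62 = 768

768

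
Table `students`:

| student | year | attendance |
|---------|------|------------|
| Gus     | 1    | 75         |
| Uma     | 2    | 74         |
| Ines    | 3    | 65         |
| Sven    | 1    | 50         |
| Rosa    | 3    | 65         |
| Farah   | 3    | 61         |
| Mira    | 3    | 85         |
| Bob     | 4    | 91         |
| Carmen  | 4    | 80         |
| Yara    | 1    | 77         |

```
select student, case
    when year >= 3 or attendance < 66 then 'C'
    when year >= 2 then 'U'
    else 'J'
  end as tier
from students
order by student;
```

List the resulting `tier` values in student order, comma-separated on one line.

student=Bob: year >= 3 or attendance < 66 → C
student=Carmen: year >= 3 or attendance < 66 → C
student=Farah: year >= 3 or attendance < 66 → C
student=Gus: ELSE → J
student=Ines: year >= 3 or attendance < 66 → C
student=Mira: year >= 3 or attendance < 66 → C
student=Rosa: year >= 3 or attendance < 66 → C
student=Sven: year >= 3 or attendance < 66 → C
student=Uma: year >= 2 → U
student=Yara: ELSE → J

C, C, C, J, C, C, C, C, U, J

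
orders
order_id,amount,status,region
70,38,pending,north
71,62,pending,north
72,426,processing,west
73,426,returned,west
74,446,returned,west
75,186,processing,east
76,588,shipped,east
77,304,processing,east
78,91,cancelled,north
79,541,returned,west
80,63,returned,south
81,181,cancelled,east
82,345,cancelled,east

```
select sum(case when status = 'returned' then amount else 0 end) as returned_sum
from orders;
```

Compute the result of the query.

1476

order_id=70: ✗
order_id=71: ✗
order_id=72: ✗
order_id=73: ✓ → 426
order_id=74: ✓ → 446
order_id=75: ✗
order_id=76: ✗
order_id=77: ✗
order_id=78: ✗
order_id=79: ✓ → 541
order_id=80: ✓ → 63
order_id=81: ✗
order_id=82: ✗
returned_sum = 426 + 446 + 541 + 63 = 1476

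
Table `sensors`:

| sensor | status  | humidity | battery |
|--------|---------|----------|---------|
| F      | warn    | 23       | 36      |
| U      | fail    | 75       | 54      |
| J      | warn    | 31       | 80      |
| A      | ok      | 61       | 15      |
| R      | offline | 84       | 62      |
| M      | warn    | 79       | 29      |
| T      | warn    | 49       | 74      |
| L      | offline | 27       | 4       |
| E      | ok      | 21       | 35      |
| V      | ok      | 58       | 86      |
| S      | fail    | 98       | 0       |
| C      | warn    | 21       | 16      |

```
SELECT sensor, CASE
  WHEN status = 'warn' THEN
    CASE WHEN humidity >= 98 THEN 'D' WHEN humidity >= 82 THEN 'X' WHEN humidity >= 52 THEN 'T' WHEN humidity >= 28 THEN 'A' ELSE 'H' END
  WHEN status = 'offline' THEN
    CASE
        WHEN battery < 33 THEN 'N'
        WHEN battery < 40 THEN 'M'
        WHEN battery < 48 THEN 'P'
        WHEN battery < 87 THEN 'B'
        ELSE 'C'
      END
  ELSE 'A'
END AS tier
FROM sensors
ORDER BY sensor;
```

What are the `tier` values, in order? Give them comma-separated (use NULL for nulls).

sensor=A: status='ok' → outer ELSE → A
sensor=C: status='warn' → inner[ELSE] → H
sensor=E: status='ok' → outer ELSE → A
sensor=F: status='warn' → inner[ELSE] → H
sensor=J: status='warn' → inner[humidity >= 28] → A
sensor=L: status='offline' → inner[battery < 33] → N
sensor=M: status='warn' → inner[humidity >= 52] → T
sensor=R: status='offline' → inner[battery < 87] → B
sensor=S: status='fail' → outer ELSE → A
sensor=T: status='warn' → inner[humidity >= 28] → A
sensor=U: status='fail' → outer ELSE → A
sensor=V: status='ok' → outer ELSE → A

A, H, A, H, A, N, T, B, A, A, A, A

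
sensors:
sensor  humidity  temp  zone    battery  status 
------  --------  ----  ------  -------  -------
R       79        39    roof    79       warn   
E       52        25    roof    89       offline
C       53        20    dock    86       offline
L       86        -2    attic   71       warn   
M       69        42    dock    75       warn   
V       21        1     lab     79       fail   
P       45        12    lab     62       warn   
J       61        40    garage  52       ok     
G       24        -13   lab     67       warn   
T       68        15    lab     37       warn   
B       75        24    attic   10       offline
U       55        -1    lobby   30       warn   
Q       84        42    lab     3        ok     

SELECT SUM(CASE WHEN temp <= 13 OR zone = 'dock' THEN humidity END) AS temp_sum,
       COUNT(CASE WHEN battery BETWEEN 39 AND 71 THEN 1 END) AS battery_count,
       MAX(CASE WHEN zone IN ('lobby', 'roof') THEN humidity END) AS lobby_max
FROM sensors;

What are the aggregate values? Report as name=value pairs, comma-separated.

temp_sum=353, battery_count=4, lobby_max=79

[temp_sum: temp <= 13 OR zone = 'dock']
sensor=R: ✗
sensor=E: ✗
sensor=C: ✓ → 53
sensor=L: ✓ → 86
sensor=M: ✓ → 69
sensor=V: ✓ → 21
sensor=P: ✓ → 45
sensor=J: ✗
sensor=G: ✓ → 24
sensor=T: ✗
sensor=B: ✗
sensor=U: ✓ → 55
sensor=Q: ✗
temp_sum = 53 + 86 + 69 + 21 + 45 + 24 + 55 = 353
—
[battery_count: battery BETWEEN 39 AND 71]
sensor=R: ✗
sensor=E: ✗
sensor=C: ✗
sensor=L: ✓ → 1
sensor=M: ✗
sensor=V: ✗
sensor=P: ✓ → 1
sensor=J: ✓ → 1
sensor=G: ✓ → 1
sensor=T: ✗
sensor=B: ✗
sensor=U: ✗
sensor=Q: ✗
battery_count = COUNT(1, 1, 1, 1) = 4
—
[lobby_max: zone IN ('lobby', 'roof')]
sensor=R: ✓ → 79
sensor=E: ✓ → 52
sensor=C: ✗
sensor=L: ✗
sensor=M: ✗
sensor=V: ✗
sensor=P: ✗
sensor=J: ✗
sensor=G: ✗
sensor=T: ✗
sensor=B: ✗
sensor=U: ✓ → 55
sensor=Q: ✗
lobby_max = MAX(79, 52, 55) = 79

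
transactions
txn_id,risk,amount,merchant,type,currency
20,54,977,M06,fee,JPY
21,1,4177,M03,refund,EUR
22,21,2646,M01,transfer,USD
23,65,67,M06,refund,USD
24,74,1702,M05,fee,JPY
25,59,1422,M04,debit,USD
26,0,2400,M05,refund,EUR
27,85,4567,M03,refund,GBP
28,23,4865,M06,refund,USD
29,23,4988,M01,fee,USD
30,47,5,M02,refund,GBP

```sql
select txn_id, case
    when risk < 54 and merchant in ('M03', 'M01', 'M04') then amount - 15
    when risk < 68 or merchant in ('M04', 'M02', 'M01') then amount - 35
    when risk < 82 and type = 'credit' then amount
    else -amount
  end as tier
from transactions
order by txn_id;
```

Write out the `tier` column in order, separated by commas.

txn_id=20: risk < 68 or merchant in ('M04', 'M02', 'M01') → 942
txn_id=21: risk < 54 and merchant in ('M03', 'M01', 'M04') → 4162
txn_id=22: risk < 54 and merchant in ('M03', 'M01', 'M04') → 2631
txn_id=23: risk < 68 or merchant in ('M04', 'M02', 'M01') → 32
txn_id=24: ELSE → -1702
txn_id=25: risk < 68 or merchant in ('M04', 'M02', 'M01') → 1387
txn_id=26: risk < 68 or merchant in ('M04', 'M02', 'M01') → 2365
txn_id=27: ELSE → -4567
txn_id=28: risk < 68 or merchant in ('M04', 'M02', 'M01') → 4830
txn_id=29: risk < 54 and merchant in ('M03', 'M01', 'M04') → 4973
txn_id=30: risk < 68 or merchant in ('M04', 'M02', 'M01') → -30

942, 4162, 2631, 32, -1702, 1387, 2365, -4567, 4830, 4973, -30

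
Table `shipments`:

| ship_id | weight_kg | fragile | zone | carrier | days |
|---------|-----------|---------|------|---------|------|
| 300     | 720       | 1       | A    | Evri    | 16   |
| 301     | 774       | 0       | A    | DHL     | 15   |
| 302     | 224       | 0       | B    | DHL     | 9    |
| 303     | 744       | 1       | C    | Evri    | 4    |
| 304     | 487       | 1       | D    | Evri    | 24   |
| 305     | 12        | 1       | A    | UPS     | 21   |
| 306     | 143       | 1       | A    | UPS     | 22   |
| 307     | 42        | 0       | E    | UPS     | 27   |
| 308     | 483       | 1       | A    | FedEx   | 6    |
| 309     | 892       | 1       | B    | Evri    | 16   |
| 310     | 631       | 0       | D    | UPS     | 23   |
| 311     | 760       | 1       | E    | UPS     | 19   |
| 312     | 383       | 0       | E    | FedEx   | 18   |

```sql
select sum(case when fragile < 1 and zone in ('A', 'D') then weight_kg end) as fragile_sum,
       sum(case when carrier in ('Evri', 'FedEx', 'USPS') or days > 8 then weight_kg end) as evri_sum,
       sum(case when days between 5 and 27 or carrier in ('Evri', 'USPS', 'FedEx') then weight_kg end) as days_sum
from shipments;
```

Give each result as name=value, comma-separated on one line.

[fragile_sum: fragile < 1 and zone in ('A', 'D')]
ship_id=300: ✗
ship_id=301: ✓ → 774
ship_id=302: ✗
ship_id=303: ✗
ship_id=304: ✗
ship_id=305: ✗
ship_id=306: ✗
ship_id=307: ✗
ship_id=308: ✗
ship_id=309: ✗
ship_id=310: ✓ → 631
ship_id=311: ✗
ship_id=312: ✗
fragile_sum = 774 + 631 = 1405
—
[evri_sum: carrier in ('Evri', 'FedEx', 'USPS') or days > 8]
ship_id=300: ✓ → 720
ship_id=301: ✓ → 774
ship_id=302: ✓ → 224
ship_id=303: ✓ → 744
ship_id=304: ✓ → 487
ship_id=305: ✓ → 12
ship_id=306: ✓ → 143
ship_id=307: ✓ → 42
ship_id=308: ✓ → 483
ship_id=309: ✓ → 892
ship_id=310: ✓ → 631
ship_id=311: ✓ → 760
ship_id=312: ✓ → 383
evri_sum = 720 + 774 + 224 + 744 + 487 + 12 + 143 + 42 + 483 + 892 + 631 + 760 + 383 = 6295
—
[days_sum: days between 5 and 27 or carrier in ('Evri', 'USPS', 'FedEx')]
ship_id=300: ✓ → 720
ship_id=301: ✓ → 774
ship_id=302: ✓ → 224
ship_id=303: ✓ → 744
ship_id=304: ✓ → 487
ship_id=305: ✓ → 12
ship_id=306: ✓ → 143
ship_id=307: ✓ → 42
ship_id=308: ✓ → 483
ship_id=309: ✓ → 892
ship_id=310: ✓ → 631
ship_id=311: ✓ → 760
ship_id=312: ✓ → 383
days_sum = 720 + 774 + 224 + 744 + 487 + 12 + 143 + 42 + 483 + 892 + 631 + 760 + 383 = 6295

fragile_sum=1405, evri_sum=6295, days_sum=6295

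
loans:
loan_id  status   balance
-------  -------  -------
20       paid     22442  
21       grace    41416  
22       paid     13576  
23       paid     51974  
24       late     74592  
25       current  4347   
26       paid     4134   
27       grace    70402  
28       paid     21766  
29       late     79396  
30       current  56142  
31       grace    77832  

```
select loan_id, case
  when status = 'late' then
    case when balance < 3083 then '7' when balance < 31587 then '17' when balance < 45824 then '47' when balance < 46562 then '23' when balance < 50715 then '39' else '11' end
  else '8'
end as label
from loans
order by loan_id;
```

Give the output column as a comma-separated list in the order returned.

8, 8, 8, 8, 11, 8, 8, 8, 8, 11, 8, 8

loan_id=20: status='paid' → outer ELSE → 8
loan_id=21: status='grace' → outer ELSE → 8
loan_id=22: status='paid' → outer ELSE → 8
loan_id=23: status='paid' → outer ELSE → 8
loan_id=24: status='late' → inner[ELSE] → 11
loan_id=25: status='current' → outer ELSE → 8
loan_id=26: status='paid' → outer ELSE → 8
loan_id=27: status='grace' → outer ELSE → 8
loan_id=28: status='paid' → outer ELSE → 8
loan_id=29: status='late' → inner[ELSE] → 11
loan_id=30: status='current' → outer ELSE → 8
loan_id=31: status='grace' → outer ELSE → 8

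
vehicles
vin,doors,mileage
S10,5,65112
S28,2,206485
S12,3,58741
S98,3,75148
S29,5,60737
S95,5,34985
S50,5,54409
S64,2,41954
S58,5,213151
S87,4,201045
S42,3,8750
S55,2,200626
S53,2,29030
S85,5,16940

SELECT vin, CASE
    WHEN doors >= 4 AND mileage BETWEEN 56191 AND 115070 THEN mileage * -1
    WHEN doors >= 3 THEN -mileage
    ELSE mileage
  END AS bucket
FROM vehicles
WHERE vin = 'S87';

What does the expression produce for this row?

-201045

vin = S87: doors=4, mileage=201045.
doors >= 4 AND mileage BETWEEN 56191 AND 115070 → false
doors >= 3 → true → -201045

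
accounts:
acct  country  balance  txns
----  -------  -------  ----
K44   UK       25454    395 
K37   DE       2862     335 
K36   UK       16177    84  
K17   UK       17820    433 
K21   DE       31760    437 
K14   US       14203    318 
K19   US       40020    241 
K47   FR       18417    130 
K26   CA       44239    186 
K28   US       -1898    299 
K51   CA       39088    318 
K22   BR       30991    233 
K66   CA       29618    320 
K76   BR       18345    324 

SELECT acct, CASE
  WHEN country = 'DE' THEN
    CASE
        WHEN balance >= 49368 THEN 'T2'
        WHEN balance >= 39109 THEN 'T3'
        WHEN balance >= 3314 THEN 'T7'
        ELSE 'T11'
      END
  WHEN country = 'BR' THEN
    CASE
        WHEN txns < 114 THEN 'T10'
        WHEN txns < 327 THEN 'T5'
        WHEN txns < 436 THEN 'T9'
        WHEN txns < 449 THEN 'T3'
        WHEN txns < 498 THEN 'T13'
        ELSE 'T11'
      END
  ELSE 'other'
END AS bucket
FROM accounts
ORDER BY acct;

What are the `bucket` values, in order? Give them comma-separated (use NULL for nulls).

other, other, other, T7, T5, other, other, other, T11, other, other, other, other, T5

acct=K14: country='US' → outer ELSE → other
acct=K17: country='UK' → outer ELSE → other
acct=K19: country='US' → outer ELSE → other
acct=K21: country='DE' → inner[balance >= 3314] → T7
acct=K22: country='BR' → inner[txns < 327] → T5
acct=K26: country='CA' → outer ELSE → other
acct=K28: country='US' → outer ELSE → other
acct=K36: country='UK' → outer ELSE → other
acct=K37: country='DE' → inner[ELSE] → T11
acct=K44: country='UK' → outer ELSE → other
acct=K47: country='FR' → outer ELSE → other
acct=K51: country='CA' → outer ELSE → other
acct=K66: country='CA' → outer ELSE → other
acct=K76: country='BR' → inner[txns < 327] → T5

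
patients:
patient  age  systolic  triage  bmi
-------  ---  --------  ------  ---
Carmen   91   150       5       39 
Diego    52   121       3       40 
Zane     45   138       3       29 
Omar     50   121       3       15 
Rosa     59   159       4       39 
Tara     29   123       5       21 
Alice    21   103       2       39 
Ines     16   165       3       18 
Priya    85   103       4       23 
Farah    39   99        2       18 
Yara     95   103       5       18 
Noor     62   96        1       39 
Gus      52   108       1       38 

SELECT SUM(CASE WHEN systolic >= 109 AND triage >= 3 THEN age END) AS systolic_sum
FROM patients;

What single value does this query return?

342

patient=Carmen: ✓ → 91
patient=Diego: ✓ → 52
patient=Zane: ✓ → 45
patient=Omar: ✓ → 50
patient=Rosa: ✓ → 59
patient=Tara: ✓ → 29
patient=Alice: ✗
patient=Ines: ✓ → 16
patient=Priya: ✗
patient=Farah: ✗
patient=Yara: ✗
patient=Noor: ✗
patient=Gus: ✗
systolic_sum = 91 + 52 + 45 + 50 + 59 + 29 + 16 = 342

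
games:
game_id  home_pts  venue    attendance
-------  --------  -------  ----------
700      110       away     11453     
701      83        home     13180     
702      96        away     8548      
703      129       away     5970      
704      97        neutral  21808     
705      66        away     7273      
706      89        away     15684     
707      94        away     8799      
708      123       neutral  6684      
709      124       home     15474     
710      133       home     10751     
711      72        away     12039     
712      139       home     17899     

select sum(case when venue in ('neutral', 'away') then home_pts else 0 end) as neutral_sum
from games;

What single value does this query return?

876

game_id=700: ✓ → 110
game_id=701: ✗
game_id=702: ✓ → 96
game_id=703: ✓ → 129
game_id=704: ✓ → 97
game_id=705: ✓ → 66
game_id=706: ✓ → 89
game_id=707: ✓ → 94
game_id=708: ✓ → 123
game_id=709: ✗
game_id=710: ✗
game_id=711: ✓ → 72
game_id=712: ✗
neutral_sum = 110 + 96 + 129 + 97 + 66 + 89 + 94 + 123 + 72 = 876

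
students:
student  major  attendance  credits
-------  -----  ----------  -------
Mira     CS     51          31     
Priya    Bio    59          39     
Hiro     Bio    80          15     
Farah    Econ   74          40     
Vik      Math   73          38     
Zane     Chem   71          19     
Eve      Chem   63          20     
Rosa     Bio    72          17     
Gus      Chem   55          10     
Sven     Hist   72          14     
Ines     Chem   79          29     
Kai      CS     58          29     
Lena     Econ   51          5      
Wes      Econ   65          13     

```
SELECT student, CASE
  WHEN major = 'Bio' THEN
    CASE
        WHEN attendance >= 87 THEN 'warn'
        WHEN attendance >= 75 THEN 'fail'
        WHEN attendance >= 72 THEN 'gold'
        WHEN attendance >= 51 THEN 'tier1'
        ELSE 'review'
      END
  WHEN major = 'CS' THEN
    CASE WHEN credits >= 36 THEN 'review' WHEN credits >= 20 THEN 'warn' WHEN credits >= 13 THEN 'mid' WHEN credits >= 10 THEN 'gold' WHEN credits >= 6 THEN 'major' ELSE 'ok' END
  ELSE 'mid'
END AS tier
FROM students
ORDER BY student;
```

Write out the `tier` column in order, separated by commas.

mid, mid, mid, fail, mid, warn, mid, warn, tier1, gold, mid, mid, mid, mid

student=Eve: major='Chem' → outer ELSE → mid
student=Farah: major='Econ' → outer ELSE → mid
student=Gus: major='Chem' → outer ELSE → mid
student=Hiro: major='Bio' → inner[attendance >= 75] → fail
student=Ines: major='Chem' → outer ELSE → mid
student=Kai: major='CS' → inner[credits >= 20] → warn
student=Lena: major='Econ' → outer ELSE → mid
student=Mira: major='CS' → inner[credits >= 20] → warn
student=Priya: major='Bio' → inner[attendance >= 51] → tier1
student=Rosa: major='Bio' → inner[attendance >= 72] → gold
student=Sven: major='Hist' → outer ELSE → mid
student=Vik: major='Math' → outer ELSE → mid
student=Wes: major='Econ' → outer ELSE → mid
student=Zane: major='Chem' → outer ELSE → mid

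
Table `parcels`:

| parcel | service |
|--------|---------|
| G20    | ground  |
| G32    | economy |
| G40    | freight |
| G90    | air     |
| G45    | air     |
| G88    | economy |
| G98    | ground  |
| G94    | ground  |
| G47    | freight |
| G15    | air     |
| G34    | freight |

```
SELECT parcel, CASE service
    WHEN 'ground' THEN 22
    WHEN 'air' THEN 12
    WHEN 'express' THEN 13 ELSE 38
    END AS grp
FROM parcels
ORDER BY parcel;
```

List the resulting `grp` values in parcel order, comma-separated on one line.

12, 22, 38, 38, 38, 12, 38, 38, 12, 22, 22

parcel=G15: service='air' → 12
parcel=G20: service='ground' → 22
parcel=G32: ELSE → 38
parcel=G34: ELSE → 38
parcel=G40: ELSE → 38
parcel=G45: service='air' → 12
parcel=G47: ELSE → 38
parcel=G88: ELSE → 38
parcel=G90: service='air' → 12
parcel=G94: service='ground' → 22
parcel=G98: service='ground' → 22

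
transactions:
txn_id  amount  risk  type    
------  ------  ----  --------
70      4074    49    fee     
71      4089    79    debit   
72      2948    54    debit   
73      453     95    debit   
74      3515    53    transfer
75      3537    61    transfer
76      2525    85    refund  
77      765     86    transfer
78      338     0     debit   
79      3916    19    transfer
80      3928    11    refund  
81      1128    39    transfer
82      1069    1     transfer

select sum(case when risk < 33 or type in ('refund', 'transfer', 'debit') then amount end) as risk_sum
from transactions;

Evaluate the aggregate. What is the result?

txn_id=70: ✗
txn_id=71: ✓ → 4089
txn_id=72: ✓ → 2948
txn_id=73: ✓ → 453
txn_id=74: ✓ → 3515
txn_id=75: ✓ → 3537
txn_id=76: ✓ → 2525
txn_id=77: ✓ → 765
txn_id=78: ✓ → 338
txn_id=79: ✓ → 3916
txn_id=80: ✓ → 3928
txn_id=81: ✓ → 1128
txn_id=82: ✓ → 1069
risk_sum = 4089 + 2948 + 453 + 3515 + 3537 + 2525 + 765 + 338 + 3916 + 3928 + 1128 + 1069 = 28211

28211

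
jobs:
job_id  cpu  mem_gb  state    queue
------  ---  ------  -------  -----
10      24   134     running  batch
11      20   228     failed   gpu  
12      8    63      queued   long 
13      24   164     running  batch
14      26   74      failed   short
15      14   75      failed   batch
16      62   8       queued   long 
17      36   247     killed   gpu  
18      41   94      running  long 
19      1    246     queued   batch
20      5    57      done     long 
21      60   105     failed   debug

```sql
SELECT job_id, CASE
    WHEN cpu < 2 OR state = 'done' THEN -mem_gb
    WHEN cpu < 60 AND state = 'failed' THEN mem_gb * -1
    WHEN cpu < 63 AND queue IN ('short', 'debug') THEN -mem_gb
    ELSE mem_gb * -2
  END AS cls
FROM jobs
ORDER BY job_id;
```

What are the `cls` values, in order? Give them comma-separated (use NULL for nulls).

-268, -228, -126, -328, -74, -75, -16, -494, -188, -246, -57, -105

job_id=10: ELSE → -268
job_id=11: cpu < 60 AND state = 'failed' → -228
job_id=12: ELSE → -126
job_id=13: ELSE → -328
job_id=14: cpu < 60 AND state = 'failed' → -74
job_id=15: cpu < 60 AND state = 'failed' → -75
job_id=16: ELSE → -16
job_id=17: ELSE → -494
job_id=18: ELSE → -188
job_id=19: cpu < 2 OR state = 'done' → -246
job_id=20: cpu < 2 OR state = 'done' → -57
job_id=21: cpu < 63 AND queue IN ('short', 'debug') → -105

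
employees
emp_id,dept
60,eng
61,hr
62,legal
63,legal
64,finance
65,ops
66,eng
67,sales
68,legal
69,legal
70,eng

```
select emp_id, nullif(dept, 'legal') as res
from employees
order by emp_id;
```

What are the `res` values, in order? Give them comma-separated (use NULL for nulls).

eng, hr, NULL, NULL, finance, ops, eng, sales, NULL, NULL, eng

emp_id=60: dept=eng vs legal: differ → eng
emp_id=61: dept=hr vs legal: differ → hr
emp_id=62: dept=legal vs legal: equal → NULL
emp_id=63: dept=legal vs legal: equal → NULL
emp_id=64: dept=finance vs legal: differ → finance
emp_id=65: dept=ops vs legal: differ → ops
emp_id=66: dept=eng vs legal: differ → eng
emp_id=67: dept=sales vs legal: differ → sales
emp_id=68: dept=legal vs legal: equal → NULL
emp_id=69: dept=legal vs legal: equal → NULL
emp_id=70: dept=eng vs legal: differ → eng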